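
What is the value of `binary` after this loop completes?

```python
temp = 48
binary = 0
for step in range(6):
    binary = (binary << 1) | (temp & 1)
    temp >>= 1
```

Reverse lowest 6 bits of 48
`binary` takes the values: 0 → 1 → 3

Answer: 3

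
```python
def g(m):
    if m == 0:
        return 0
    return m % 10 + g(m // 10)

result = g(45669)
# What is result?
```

Sum of digits of 45669: 9 + 6 + 6 + 5 + 4 = 30

Answer: 30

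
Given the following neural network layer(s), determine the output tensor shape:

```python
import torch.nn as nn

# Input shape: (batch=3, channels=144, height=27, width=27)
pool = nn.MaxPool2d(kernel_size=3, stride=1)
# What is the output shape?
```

Input: (3, 144, 27, 27) -> Output: (3, 144, 25, 25)

Answer: (3, 144, 25, 25)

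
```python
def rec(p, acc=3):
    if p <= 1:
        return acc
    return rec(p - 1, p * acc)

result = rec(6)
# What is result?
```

Accumulator trace (n, acc): (6, 3) -> (5, 18) -> (4, 90) -> (3, 360) -> (2, 1080) -> (1, 2160) -> return 2160

Answer: 2160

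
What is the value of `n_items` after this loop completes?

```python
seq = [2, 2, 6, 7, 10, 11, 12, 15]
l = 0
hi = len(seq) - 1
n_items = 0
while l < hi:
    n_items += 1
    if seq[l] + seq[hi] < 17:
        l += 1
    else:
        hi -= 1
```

Steps to find pair summing to 17
`n_items` takes the values: 0 → 1 → 2 → 3 → 4 → 5 → 6 → 7

Answer: 7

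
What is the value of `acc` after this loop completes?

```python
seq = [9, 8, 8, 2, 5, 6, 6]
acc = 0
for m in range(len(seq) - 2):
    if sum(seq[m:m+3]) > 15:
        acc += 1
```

Count windows with sum > 15
`acc` takes the values: 0 → 1 → 2 → 3

Answer: 3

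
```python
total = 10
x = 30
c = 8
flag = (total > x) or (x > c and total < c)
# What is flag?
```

Trace:
`total = 10` → total = 10
`x = 30` → x = 30
`c = 8` → c = 8
`flag = (total > x) or (x > c and total < c)` → flag = False
So flag = False

Answer: False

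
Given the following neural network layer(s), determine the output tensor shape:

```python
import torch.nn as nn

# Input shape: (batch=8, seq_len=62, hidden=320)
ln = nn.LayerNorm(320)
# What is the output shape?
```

Input: (8, 62, 320) -> Output: (8, 62, 320)

Answer: (8, 62, 320)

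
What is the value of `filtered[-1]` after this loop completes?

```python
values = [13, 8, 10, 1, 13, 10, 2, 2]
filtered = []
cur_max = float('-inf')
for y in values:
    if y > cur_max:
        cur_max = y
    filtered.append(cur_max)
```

Running max ends at 13
`filtered` takes the values: [] → [13] → [13, 13] → [13, 13, 13] → [13, 13, 13, 13] → [13, 13, 13, 13, 13] → [13, 13, 13, 13, 13, 13] → [13, 13, 13, 13, 13, 13, 13] → [13, 13, 13, 13, 13, 13, 13, 13]
So `filtered[-1]` = 13

Answer: 13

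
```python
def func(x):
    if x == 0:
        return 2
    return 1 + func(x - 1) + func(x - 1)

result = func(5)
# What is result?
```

func(x) = 1 + 2·func(x-1), func(0)=2. Closed form: (2+1)·2^5 - 1 = 95.

Answer: 95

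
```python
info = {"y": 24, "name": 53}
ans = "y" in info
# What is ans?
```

Trace:
`info = {"y": 24, "name": 53}` → info = {'y': 24, 'name': 53}
`ans = "y" in info` → ans = True
So ans = True

Answer: True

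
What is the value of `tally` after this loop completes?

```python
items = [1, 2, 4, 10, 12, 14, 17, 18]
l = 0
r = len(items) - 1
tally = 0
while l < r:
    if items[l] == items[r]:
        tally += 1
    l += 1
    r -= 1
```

Count matching pairs from ends
`tally` takes the values: 0

Answer: 0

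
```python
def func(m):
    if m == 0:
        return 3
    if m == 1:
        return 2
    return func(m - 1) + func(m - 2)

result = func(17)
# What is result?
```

Build up from base cases: func(0)=3, func(1)=2, func(2)=5, func(3)=7, func(4)=12, func(5)=19, func(6)=31, ..., func(17)=6155

Answer: 6155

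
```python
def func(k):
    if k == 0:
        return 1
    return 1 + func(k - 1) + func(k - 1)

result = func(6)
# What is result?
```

func(k) = 1 + 2·func(k-1), func(0)=1. Closed form: (1+1)·2^6 - 1 = 127.

Answer: 127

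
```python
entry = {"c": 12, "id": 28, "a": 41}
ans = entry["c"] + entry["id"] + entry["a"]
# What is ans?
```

Trace:
`entry = {"c": 12, "id": 28, "a": 41}` → entry = {'c': 12, 'id': 28, 'a': 41}
`ans = entry["c"] + entry["id"] + entry["a"]` → ans = 81
So ans = 81

Answer: 81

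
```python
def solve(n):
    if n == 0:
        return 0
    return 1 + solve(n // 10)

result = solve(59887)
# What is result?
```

Count of digits of 59887: 5

Answer: 5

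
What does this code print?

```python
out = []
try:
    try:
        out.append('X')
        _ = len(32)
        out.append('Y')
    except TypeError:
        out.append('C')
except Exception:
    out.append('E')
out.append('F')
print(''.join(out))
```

Execution trace: 'X' (inner try body) → 'C' (inner except TypeError) → 'F' (after the try/except). Output: XCF

Answer: XCF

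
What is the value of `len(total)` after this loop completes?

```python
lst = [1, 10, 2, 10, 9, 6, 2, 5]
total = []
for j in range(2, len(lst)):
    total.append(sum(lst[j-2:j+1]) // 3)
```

Number of 3-element averages
`total` takes the values: [] → [4] → [4, 7] → [4, 7, 7] → [4, 7, 7, 8] → [4, 7, 7, 8, 5] → [4, 7, 7, 8, 5, 4]
So `len(total)` = 6

Answer: 6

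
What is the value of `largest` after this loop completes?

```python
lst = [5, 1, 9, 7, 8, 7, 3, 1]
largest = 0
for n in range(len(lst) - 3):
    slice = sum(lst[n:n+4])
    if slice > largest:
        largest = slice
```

Max sum of 4-element window in [5, 1, 9, 7, 8, 7, 3, 1]
`largest` takes the values: 0 → 22 → 25 → 31

Answer: 31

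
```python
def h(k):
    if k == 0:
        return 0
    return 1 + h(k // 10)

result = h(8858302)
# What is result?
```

Count of digits of 8858302: 7

Answer: 7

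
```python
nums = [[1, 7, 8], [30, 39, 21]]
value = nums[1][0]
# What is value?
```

Trace:
`nums = [[1, 7, 8], [30, 39, 21]]` → nums = [[1, 7, 8], [30, 39, 21]]
`value = nums[1][0]` → value = 30
So value = 30

Answer: 30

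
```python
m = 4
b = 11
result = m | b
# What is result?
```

Trace:
`m = 4` → m = 4
`b = 11` → b = 11
`result = m | b` → result = 15
So result = 15

Answer: 15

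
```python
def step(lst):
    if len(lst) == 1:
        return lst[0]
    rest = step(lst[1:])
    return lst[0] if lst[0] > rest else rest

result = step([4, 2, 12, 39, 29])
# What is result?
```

Recursive max over [4, 2, 12, 39, 29] = 39

Answer: 39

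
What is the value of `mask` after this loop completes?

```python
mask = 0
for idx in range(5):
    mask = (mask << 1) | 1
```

Build 5 consecutive 1-bits: 0b11111
`mask` takes the values: 0 → 1 → 3 → 7 → 15 → 31

Answer: 31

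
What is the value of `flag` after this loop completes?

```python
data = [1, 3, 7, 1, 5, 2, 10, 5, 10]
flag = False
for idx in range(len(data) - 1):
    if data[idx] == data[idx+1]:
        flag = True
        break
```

Check consecutive duplicates in [1, 3, 7, 1, 5, 2, 10, 5, 10]
`flag` takes the values: False

Answer: False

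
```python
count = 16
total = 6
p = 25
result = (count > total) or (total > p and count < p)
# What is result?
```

Trace:
`count = 16` → count = 16
`total = 6` → total = 6
`p = 25` → p = 25
`result = (count > total) or (total > p and count < p)` → result = True
So result = True

Answer: True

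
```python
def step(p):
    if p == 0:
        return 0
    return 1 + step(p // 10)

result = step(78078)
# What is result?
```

Count of digits of 78078: 5

Answer: 5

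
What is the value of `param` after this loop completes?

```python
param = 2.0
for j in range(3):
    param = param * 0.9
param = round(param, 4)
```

Exponential decay: 2.0 * 0.9^3
`param` takes the values: 2.0 → 1.8 → 1.62 → 1.458

Answer: 1.458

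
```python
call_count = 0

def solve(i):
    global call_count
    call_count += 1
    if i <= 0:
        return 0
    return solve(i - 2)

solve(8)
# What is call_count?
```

Linear recursion stepping by 2: 5 calls from i=8 down to ≤0.

Answer: 5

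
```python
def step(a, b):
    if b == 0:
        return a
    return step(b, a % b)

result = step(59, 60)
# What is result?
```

step(59, 60) -> step(60, 59) -> step(59, 1) -> step(1, 0) -> 1

Answer: 1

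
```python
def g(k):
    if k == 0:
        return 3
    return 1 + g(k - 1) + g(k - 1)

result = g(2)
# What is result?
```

g(k) = 1 + 2·g(k-1), g(0)=3. Closed form: (3+1)·2^2 - 1 = 15.

Answer: 15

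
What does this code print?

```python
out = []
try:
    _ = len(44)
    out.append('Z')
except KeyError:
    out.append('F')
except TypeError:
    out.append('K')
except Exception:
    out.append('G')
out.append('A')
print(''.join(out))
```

Execution trace: 'K' (except TypeError) → 'A' (after the try/except). Output: KA

Answer: KA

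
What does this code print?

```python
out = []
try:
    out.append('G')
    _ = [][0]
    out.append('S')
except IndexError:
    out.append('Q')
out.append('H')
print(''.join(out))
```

Execution trace: 'G' (try body) → 'Q' (except IndexError) → 'H' (after the try/except). Output: GQH

Answer: GQH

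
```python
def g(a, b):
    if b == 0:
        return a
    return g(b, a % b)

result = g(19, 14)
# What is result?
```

g(19, 14) -> g(14, 5) -> g(5, 4) -> g(4, 1) -> g(1, 0) -> 1

Answer: 1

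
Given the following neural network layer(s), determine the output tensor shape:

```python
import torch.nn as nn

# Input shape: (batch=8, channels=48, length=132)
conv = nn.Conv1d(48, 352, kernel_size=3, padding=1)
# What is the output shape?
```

Input: (8, 48, 132) -> Output: (8, 352, 132)

Answer: (8, 352, 132)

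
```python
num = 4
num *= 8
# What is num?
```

Trace:
`num = 4` → num = 4
`num *= 8` → num = 32
So num = 32

Answer: 32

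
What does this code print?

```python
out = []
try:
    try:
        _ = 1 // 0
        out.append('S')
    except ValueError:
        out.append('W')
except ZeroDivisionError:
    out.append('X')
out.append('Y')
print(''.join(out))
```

Execution trace: 'X' (outer except ZeroDivisionError) → 'Y' (after the try/except). Output: XY

Answer: XY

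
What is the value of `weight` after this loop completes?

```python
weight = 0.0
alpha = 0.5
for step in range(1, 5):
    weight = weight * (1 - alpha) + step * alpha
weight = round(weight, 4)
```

Moving average with lr=0.5
`weight` takes the values: 0.0 → 0.5 → 1.25 → 2.125 → 3.0625

Answer: 3.0625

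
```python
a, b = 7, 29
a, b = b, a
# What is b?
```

Trace:
`a, b = 7, 29` → a = 7; b = 29
`a, b = b, a` → a = 29; b = 7
So b = 7

Answer: 7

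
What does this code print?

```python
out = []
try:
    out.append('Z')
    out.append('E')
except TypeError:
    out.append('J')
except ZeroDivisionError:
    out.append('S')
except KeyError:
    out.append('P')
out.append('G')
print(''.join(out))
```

Execution trace: 'Z' (try body) → 'E' (try body, no exception) → 'G' (after the try/except). Output: ZEG

Answer: ZEG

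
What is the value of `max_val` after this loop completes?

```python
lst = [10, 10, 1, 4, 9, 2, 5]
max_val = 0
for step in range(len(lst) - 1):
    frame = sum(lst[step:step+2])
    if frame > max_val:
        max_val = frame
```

Max sum of 2-element window in [10, 10, 1, 4, 9, 2, 5]
`max_val` takes the values: 0 → 20

Answer: 20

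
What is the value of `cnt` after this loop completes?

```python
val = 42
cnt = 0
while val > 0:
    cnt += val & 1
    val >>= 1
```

Count set bits in 42 (binary: 0b101010)
`cnt` takes the values: 0 → 1 → 2 → 3

Answer: 3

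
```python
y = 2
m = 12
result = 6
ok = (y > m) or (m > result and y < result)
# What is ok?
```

Trace:
`y = 2` → y = 2
`m = 12` → m = 12
`result = 6` → result = 6
`ok = (y > m) or (m > result and y < result)` → ok = True
So ok = True

Answer: True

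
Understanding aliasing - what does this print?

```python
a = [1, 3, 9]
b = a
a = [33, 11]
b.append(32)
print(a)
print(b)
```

Key concept: rebinding vs mutation: a is rebound to a new list, b still points at the original.
Step by step:
`a = [1, 3, 9]` → a = [1, 3, 9]
`b = a` → b = [1, 3, 9] (same object as a)
`a = [33, 11]` → a = [33, 11]
`b.append(32)` → b = [1, 3, 9, 32]
`print(a)` → prints [33, 11]
`print(b)` → prints [1, 3, 9, 32]

Answer:
[33, 11]
[1, 3, 9, 32]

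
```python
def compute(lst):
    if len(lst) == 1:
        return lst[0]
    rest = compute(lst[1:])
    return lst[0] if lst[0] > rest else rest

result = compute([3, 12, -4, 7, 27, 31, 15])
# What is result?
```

Recursive max over [3, 12, -4, 7, 27, 31, 15] = 31

Answer: 31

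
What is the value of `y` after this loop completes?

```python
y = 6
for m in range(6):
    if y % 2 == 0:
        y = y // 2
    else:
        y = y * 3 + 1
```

Collatz-style transformation from 6
`y` takes the values: 6 → 3 → 10 → 5 → 16 → 8 → 4

Answer: 4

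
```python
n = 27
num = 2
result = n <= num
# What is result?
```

Trace:
`n = 27` → n = 27
`num = 2` → num = 2
`result = n <= num` → result = False
So result = False

Answer: False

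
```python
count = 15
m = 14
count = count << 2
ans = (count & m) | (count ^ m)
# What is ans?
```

Trace:
`count = 15` → count = 15
`m = 14` → m = 14
`count = count << 2` → count = 60
`ans = (count & m) | (count ^ m)` → ans = 62
So ans = 62

Answer: 62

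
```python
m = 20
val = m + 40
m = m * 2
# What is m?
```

Trace:
`m = 20` → m = 20
`val = m + 40` → val = 60
`m = m * 2` → m = 40
So m = 40

Answer: 40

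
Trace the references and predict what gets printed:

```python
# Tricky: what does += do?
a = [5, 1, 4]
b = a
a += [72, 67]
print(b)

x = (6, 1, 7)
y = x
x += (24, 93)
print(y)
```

Key concept: += behavior differs for mutable vs immutable.
Step by step:
`a = [5, 1, 4]` → a = [5, 1, 4]
`b = a` → b = [5, 1, 4] (same object as a)
`a += [72, 67]` → a = [5, 1, 4, 72, 67] (same object as b); b = [5, 1, 4, 72, 67] (same object as a)
`print(b)` → prints [5, 1, 4, 72, 67]
`x = (6, 1, 7)` → x = (6, 1, 7)
`y = x` → y = (6, 1, 7)
`x += (24, 93)` → x = (6, 1, 7, 24, 93)
`print(y)` → prints (6, 1, 7)

Answer:
[5, 1, 4, 72, 67]
(6, 1, 7)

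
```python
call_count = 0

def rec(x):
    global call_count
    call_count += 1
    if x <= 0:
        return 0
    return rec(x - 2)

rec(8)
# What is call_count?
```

Linear recursion stepping by 2: 5 calls from x=8 down to ≤0.

Answer: 5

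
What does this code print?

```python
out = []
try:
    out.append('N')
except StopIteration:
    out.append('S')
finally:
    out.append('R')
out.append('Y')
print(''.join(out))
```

Execution trace: 'N' (try body, no exception) → 'R' (finally) → 'Y' (after the try/except). Output: NRY

Answer: NRY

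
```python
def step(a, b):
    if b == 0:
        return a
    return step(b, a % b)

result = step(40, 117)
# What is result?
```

step(40, 117) -> step(117, 40) -> step(40, 37) -> step(37, 3) -> step(3, 1) -> step(1, 0) -> 1

Answer: 1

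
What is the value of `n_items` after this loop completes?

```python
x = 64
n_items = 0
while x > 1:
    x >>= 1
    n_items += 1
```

Count right shifts until 1
`n_items` takes the values: 0 → 1 → 2 → 3 → 4 → 5 → 6

Answer: 6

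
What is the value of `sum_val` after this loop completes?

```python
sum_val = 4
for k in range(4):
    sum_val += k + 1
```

Start at 4, add 1 to 4 = 14
`sum_val` takes the values: 4 → 5 → 7 → 10 → 14

Answer: 14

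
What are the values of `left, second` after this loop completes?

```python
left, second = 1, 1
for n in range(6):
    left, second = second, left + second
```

Fibonacci: after 6 iterations
`left, second` takes the values: (1, 1) → (1, 2) → (2, 3) → (3, 5) → (5, 8) → (8, 13) → (13, 21)

Answer: 13, 21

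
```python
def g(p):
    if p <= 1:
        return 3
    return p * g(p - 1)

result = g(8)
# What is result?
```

g(8) = 8 * 7 * 6 * 5 * 4 * 3 * 2 * 3 = 120960

Answer: 120960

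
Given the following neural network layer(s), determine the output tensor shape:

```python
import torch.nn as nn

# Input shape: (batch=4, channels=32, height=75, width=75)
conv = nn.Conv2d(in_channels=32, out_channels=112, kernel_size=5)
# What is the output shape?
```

Input: (4, 32, 75, 75) -> Output: (4, 112, 71, 71)

Answer: (4, 112, 71, 71)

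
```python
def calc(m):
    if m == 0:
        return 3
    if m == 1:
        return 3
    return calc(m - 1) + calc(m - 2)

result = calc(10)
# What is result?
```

Build up from base cases: calc(0)=3, calc(1)=3, calc(2)=6, calc(3)=9, calc(4)=15, calc(5)=24, calc(6)=39, ..., calc(10)=267

Answer: 267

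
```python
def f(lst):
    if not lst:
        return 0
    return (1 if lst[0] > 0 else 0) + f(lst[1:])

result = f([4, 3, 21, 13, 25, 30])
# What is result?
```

Count of positive elements in [4, 3, 21, 13, 25, 30] = 6

Answer: 6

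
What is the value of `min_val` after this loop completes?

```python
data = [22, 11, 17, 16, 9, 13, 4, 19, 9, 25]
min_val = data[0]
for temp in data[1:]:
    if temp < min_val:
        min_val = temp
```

Minimum of [22, 11, 17, 16, 9, 13, 4, 19, 9, 25]
`min_val` takes the values: 22 → 11 → 9 → 4

Answer: 4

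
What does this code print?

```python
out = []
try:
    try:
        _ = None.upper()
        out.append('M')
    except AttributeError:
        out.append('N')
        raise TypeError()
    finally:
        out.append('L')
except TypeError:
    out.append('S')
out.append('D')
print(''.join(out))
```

Execution trace: 'N' (inner except AttributeError) → 'L' (inner finally) → 'S' (outer except TypeError) → 'D' (after the try/except). Output: NLSD

Answer: NLSD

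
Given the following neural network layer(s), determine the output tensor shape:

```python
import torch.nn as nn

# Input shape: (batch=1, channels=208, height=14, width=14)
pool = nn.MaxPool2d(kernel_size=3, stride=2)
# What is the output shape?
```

Input: (1, 208, 14, 14) -> Output: (1, 208, 6, 6)

Answer: (1, 208, 6, 6)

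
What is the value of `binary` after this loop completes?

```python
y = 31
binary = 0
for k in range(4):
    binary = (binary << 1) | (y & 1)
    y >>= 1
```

Reverse lowest 4 bits of 31
`binary` takes the values: 0 → 1 → 3 → 7 → 15

Answer: 15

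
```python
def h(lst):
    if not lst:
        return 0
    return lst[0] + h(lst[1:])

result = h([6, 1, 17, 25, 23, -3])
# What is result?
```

6 + 1 + 17 + 25 + 23 + (-3) + 0 = 69

Answer: 69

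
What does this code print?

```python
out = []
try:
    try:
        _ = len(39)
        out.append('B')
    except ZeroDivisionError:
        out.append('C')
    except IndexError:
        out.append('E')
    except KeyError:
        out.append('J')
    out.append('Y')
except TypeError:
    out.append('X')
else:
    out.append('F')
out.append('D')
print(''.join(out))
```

Execution trace: 'X' (except TypeError) → 'D' (after the try/except). Output: XD

Answer: XD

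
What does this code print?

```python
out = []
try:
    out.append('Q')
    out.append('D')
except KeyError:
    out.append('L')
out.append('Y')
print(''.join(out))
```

Execution trace: 'Q' (try body) → 'D' (try body, no exception) → 'Y' (after the try/except). Output: QDY

Answer: QDY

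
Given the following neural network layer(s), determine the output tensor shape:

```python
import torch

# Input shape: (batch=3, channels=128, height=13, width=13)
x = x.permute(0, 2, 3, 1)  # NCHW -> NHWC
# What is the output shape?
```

Input: (3, 128, 13, 13) -> Output: (3, 13, 13, 128)

Answer: (3, 13, 13, 128)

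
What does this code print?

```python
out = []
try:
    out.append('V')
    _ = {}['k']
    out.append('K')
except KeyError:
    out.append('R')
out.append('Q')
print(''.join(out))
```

Execution trace: 'V' (try body) → 'R' (except KeyError) → 'Q' (after the try/except). Output: VRQ

Answer: VRQ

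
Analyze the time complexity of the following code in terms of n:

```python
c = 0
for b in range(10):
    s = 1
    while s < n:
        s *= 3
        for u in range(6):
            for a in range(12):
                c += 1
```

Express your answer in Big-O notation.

Each loop level contributes: 1 × log n × 1 × 1. Multiplying the contributions gives O(log n).

Answer: O(log n)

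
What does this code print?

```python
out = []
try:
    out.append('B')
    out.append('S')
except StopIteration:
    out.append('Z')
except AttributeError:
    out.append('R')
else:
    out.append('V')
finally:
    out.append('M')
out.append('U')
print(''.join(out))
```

Execution trace: 'B' (try body) → 'S' (try body, no exception) → 'V' (else) → 'M' (finally) → 'U' (after the try/except). Output: BSVMU

Answer: BSVMU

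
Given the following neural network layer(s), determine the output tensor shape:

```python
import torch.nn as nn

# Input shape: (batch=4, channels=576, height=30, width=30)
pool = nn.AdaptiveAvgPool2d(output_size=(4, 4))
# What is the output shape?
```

Input: (4, 576, 30, 30) -> Output: (4, 576, 4, 4)

Answer: (4, 576, 4, 4)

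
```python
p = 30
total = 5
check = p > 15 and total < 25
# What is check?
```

Trace:
`p = 30` → p = 30
`total = 5` → total = 5
`check = p > 15 and total < 25` → check = True
So check = True

Answer: True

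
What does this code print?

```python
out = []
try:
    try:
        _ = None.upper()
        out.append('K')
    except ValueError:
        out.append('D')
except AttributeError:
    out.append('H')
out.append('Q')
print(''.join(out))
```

Execution trace: 'H' (outer except AttributeError) → 'Q' (after the try/except). Output: HQ

Answer: HQ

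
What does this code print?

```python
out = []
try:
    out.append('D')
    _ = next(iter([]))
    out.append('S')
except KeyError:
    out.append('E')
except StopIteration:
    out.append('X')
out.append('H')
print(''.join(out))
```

Execution trace: 'D' (try body) → 'X' (except StopIteration) → 'H' (after the try/except). Output: DXH

Answer: DXH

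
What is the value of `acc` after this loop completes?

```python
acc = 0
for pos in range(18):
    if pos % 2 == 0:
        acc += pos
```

Sum of even numbers 0 to 17
`acc` takes the values: 0 → 2 → 6 → 12 → 20 → 30 → 42 → 56 → 72

Answer: 72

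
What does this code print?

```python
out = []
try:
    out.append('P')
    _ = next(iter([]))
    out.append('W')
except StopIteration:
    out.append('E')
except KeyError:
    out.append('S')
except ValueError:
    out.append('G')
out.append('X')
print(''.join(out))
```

Execution trace: 'P' (try body) → 'E' (except StopIteration) → 'X' (after the try/except). Output: PEX

Answer: PEX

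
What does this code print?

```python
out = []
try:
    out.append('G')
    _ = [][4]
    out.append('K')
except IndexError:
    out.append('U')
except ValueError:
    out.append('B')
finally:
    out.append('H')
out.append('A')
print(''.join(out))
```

Execution trace: 'G' (try body) → 'U' (except IndexError) → 'H' (finally) → 'A' (after the try/except). Output: GUHA

Answer: GUHA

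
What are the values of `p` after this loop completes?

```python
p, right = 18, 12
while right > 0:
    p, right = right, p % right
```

GCD of 18 and 12
`p` takes the values: 18 → 12 → 6

Answer: 6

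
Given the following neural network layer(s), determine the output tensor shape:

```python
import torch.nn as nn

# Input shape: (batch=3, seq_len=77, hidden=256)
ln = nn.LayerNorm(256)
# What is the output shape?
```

Input: (3, 77, 256) -> Output: (3, 77, 256)

Answer: (3, 77, 256)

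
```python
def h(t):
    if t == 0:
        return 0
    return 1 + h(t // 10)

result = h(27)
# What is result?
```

Count of digits of 27: 2

Answer: 2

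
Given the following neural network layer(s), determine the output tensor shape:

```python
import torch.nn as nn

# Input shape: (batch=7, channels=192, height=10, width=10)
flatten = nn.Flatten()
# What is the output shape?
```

Input: (7, 192, 10, 10) -> Output: (7, 19200)

Answer: (7, 19200)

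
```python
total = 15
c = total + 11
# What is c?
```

Trace:
`total = 15` → total = 15
`c = total + 11` → c = 26
So c = 26

Answer: 26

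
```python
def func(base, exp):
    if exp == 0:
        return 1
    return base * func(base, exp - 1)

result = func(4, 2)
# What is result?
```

func(4, 2) = 4 * 4 = 16

Answer: 16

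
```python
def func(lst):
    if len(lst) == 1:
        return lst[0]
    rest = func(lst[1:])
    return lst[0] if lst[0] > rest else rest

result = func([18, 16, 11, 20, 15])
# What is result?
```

Recursive max over [18, 16, 11, 20, 15] = 20

Answer: 20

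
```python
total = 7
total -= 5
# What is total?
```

Trace:
`total = 7` → total = 7
`total -= 5` → total = 2
So total = 2

Answer: 2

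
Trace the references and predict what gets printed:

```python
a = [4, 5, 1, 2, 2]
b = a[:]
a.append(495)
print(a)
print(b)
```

Key concept: slice [:] creates copy.
Step by step:
`a = [4, 5, 1, 2, 2]` → a = [4, 5, 1, 2, 2]
`b = a[:]` → b = [4, 5, 1, 2, 2]
`a.append(495)` → a = [4, 5, 1, 2, 2, 495]
`print(a)` → prints [4, 5, 1, 2, 2, 495]
`print(b)` → prints [4, 5, 1, 2, 2]

Answer:
[4, 5, 1, 2, 2, 495]
[4, 5, 1, 2, 2]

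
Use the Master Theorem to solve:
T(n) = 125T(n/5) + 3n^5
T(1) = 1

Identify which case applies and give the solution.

a=125, b=5, f(n)=3n^5. log_5(125) = 3. Since c=5 > 3 and the regularity condition holds (125(n/5)^5 = (125/5^5)n^5 with 125/5^5 < 1), Case 3 applies: T(n) = Θ(f(n)) = O(n^5).

Answer: O(n^5) - Case 3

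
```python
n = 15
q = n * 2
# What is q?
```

Trace:
`n = 15` → n = 15
`q = n * 2` → q = 30
So q = 30

Answer: 30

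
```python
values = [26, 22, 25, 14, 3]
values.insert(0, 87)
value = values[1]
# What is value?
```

Trace:
`values = [26, 22, 25, 14, 3]` → values = [26, 22, 25, 14, 3]
`values.insert(0, 87)` → values = [87, 26, 22, 25, 14, 3]
`value = values[1]` → value = 26
So value = 26

Answer: 26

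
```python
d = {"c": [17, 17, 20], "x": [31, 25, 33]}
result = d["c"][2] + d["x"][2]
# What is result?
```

Trace:
`d = {"c": [17, 17, 20], "x": [31, 25, 33]}` → d = {'c': [17, 17, 20], 'x': [31, 25, 33]}
`result = d["c"][2] + d["x"][2]` → result = 53
So result = 53

Answer: 53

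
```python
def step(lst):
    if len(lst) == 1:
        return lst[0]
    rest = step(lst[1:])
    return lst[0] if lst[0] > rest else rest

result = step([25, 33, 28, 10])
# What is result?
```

Recursive max over [25, 33, 28, 10] = 33

Answer: 33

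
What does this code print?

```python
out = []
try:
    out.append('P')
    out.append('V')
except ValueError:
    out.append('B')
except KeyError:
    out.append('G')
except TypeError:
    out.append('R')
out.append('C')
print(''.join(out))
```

Execution trace: 'P' (try body) → 'V' (try body, no exception) → 'C' (after the try/except). Output: PVC

Answer: PVC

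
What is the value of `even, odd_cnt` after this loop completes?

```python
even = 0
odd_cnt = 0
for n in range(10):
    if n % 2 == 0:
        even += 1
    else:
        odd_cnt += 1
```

Count evens and odds in range(10)
`even, odd_cnt` takes the values: (0, 0) → (1, 0) → (1, 1) → (2, 1) → (2, 2) → (3, 2) → (3, 3) → (4, 3) → (4, 4) → (5, 4) → (5, 5)

Answer: 5, 5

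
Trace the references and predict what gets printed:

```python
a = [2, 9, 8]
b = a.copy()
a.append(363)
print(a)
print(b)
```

Key concept: list.copy() creates independent copy.
Step by step:
`a = [2, 9, 8]` → a = [2, 9, 8]
`b = a.copy()` → b = [2, 9, 8]
`a.append(363)` → a = [2, 9, 8, 363]
`print(a)` → prints [2, 9, 8, 363]
`print(b)` → prints [2, 9, 8]

Answer:
[2, 9, 8, 363]
[2, 9, 8]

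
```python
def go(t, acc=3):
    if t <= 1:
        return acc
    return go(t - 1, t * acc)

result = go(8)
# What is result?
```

Accumulator trace (n, acc): (8, 3) -> (7, 24) -> (6, 168) -> (5, 1008) -> (4, 5040) -> (3, 20160) -> (2, 60480) -> (1, 120960) -> return 120960

Answer: 120960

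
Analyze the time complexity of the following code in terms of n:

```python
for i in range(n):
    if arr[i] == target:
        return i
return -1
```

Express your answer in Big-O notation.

This is Linear search in an array. Time complexity: O(n).

Answer: O(n)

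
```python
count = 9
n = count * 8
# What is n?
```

Trace:
`count = 9` → count = 9
`n = count * 8` → n = 72
So n = 72

Answer: 72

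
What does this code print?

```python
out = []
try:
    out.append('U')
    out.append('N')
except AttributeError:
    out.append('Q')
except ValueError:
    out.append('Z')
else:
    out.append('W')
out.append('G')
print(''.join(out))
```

Execution trace: 'U' (try body) → 'N' (try body, no exception) → 'W' (else) → 'G' (after the try/except). Output: UNWG

Answer: UNWG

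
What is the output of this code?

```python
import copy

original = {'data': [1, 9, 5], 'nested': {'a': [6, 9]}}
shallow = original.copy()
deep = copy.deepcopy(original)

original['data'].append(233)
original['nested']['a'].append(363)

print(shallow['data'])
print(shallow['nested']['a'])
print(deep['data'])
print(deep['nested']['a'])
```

Key concept: comparing shallow vs deep copy.
Step by step:
`original = {'data': [1, 9, 5], 'nested': {'a': [6, 9]}}` → original = {'data': [1, 9, 5], 'nested': {'a': [6, 9]}}
`shallow = original.copy()` → shallow = {'data': [1, 9, 5], 'nested': {'a': [6, 9]}}
`deep = copy.deepcopy(original)` → deep = {'data': [1, 9, 5], 'nested': {'a': [6, 9]}}
`original['data'].append(233)` → original = {'data': [1, 9, 5, 233], 'nested': {'a': [6, 9]}}; shallow = {'data': [1, 9, 5, 233], 'nested': {'a': [6, 9]}}
`original['nested']['a'].append(363)` → original = {'data': [1, 9, 5, 233], 'nested': {'a': [6, 9, 363]}}; shallow = {'data': [1, 9, 5, 233], 'nested': {'a': [6, 9, 363]}}
`print(shallow['data'])` → prints [1, 9, 5, 233]
`print(shallow['nested']['a'])` → prints [6, 9, 363]
`print(deep['data'])` → prints [1, 9, 5]
`print(deep['nested']['a'])` → prints [6, 9]

Answer:
[1, 9, 5, 233]
[6, 9, 363]
[1, 9, 5]
[6, 9]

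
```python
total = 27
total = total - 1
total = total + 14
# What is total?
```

Trace:
`total = 27` → total = 27
`total = total - 1` → total = 26
`total = total + 14` → total = 40
So total = 40

Answer: 40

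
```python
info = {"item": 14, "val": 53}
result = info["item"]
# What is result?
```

Trace:
`info = {"item": 14, "val": 53}` → info = {'item': 14, 'val': 53}
`result = info["item"]` → result = 14
So result = 14

Answer: 14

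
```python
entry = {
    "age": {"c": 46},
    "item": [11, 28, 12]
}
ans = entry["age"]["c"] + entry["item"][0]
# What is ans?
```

Trace:
`entry = { ...` → entry = {'age': {'c': 46}, 'item': [11, 28, 12]}
`ans = entry["age"]["c"] + entry["item"][0]` → ans = 57
So ans = 57

Answer: 57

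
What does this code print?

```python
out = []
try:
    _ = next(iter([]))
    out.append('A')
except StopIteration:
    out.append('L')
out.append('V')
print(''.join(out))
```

Execution trace: 'L' (except StopIteration) → 'V' (after the try/except). Output: LV

Answer: LV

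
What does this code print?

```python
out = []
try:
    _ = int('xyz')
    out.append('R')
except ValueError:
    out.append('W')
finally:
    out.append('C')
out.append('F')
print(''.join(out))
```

Execution trace: 'W' (except ValueError) → 'C' (finally) → 'F' (after the try/except). Output: WCF

Answer: WCF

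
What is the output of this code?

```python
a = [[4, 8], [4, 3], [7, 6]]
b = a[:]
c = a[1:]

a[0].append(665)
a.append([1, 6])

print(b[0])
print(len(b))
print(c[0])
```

Key concept: slice with nested mutation.
Step by step:
`a = [[4, 8], [4, 3], [7, 6]]` → a = [[4, 8], [4, 3], [7, 6]]
`b = a[:]` → b = [[4, 8], [4, 3], [7, 6]]
`c = a[1:]` → c = [[4, 3], [7, 6]]
`a[0].append(665)` → a = [[4, 8, 665], [4, 3], [7, 6]]; b = [[4, 8, 665], [4, 3], [7, 6]]
`a.append([1, 6])` → a = [[4, 8, 665], [4, 3], [7, 6], [1, 6]]
`print(b[0])` → prints [4, 8, 665]
`print(len(b))` → prints 3
`print(c[0])` → prints [4, 3]

Answer:
[4, 8, 665]
3
[4, 3]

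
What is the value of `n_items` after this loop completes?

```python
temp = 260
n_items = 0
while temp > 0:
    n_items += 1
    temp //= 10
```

Count digits by repeated division by 10
`n_items` takes the values: 0 → 1 → 2 → 3

Answer: 3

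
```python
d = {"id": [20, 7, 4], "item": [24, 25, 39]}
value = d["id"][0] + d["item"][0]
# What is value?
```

Trace:
`d = {"id": [20, 7, 4], "item": [24, 25, 39]}` → d = {'id': [20, 7, 4], 'item': [24, 25, 39]}
`value = d["id"][0] + d["item"][0]` → value = 44
So value = 44

Answer: 44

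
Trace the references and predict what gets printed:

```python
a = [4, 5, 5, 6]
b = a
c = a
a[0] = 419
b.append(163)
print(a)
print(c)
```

Key concept: multiple aliases.
Step by step:
`a = [4, 5, 5, 6]` → a = [4, 5, 5, 6]
`b = a` → b = [4, 5, 5, 6] (same object as a)
`c = a` → c = [4, 5, 5, 6] (same object as a, b)
`a[0] = 419` → a = [419, 5, 5, 6] (same object as b, c); b = [419, 5, 5, 6] (same object as a, c); c = [419, 5, 5, 6] (same object as a, b)
`b.append(163)` → a = [419, 5, 5, 6, 163] (same object as b, c); b = [419, 5, 5, 6, 163] (same object as a, c); c = [419, 5, 5, 6, 163] (same object as a, b)
`print(a)` → prints [419, 5, 5, 6, 163]
`print(c)` → prints [419, 5, 5, 6, 163]

Answer:
[419, 5, 5, 6, 163]
[419, 5, 5, 6, 163]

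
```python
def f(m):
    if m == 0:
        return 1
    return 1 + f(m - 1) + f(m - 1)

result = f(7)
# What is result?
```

f(m) = 1 + 2·f(m-1), f(0)=1. Closed form: (1+1)·2^7 - 1 = 255.

Answer: 255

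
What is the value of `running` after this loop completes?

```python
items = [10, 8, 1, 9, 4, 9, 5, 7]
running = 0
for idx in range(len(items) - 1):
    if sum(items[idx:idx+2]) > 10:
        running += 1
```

Count windows with sum > 10
`running` takes the values: 0 → 1 → 2 → 3 → 4 → 5

Answer: 5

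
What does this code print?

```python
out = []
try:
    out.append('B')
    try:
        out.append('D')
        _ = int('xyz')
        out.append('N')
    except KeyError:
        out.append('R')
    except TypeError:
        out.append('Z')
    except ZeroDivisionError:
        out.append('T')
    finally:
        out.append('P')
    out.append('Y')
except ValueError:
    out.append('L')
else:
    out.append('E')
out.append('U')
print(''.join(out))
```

Execution trace: 'B' (try body) → 'D' (inner try body) → 'P' (inner finally) → 'L' (except ValueError) → 'U' (after the try/except). Output: BDPLU

Answer: BDPLU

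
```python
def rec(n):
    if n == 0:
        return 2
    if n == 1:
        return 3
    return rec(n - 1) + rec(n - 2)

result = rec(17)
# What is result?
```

Build up from base cases: rec(0)=2, rec(1)=3, rec(2)=5, rec(3)=8, rec(4)=13, rec(5)=21, rec(6)=34, ..., rec(17)=6765

Answer: 6765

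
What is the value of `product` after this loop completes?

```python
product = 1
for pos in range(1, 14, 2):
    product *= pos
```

Product of 1, 3, 5, ... up to 13
`product` takes the values: 1 → 3 → 15 → 105 → 945 → 10395 → 135135

Answer: 135135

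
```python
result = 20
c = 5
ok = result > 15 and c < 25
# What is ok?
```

Trace:
`result = 20` → result = 20
`c = 5` → c = 5
`ok = result > 15 and c < 25` → ok = True
So ok = True

Answer: True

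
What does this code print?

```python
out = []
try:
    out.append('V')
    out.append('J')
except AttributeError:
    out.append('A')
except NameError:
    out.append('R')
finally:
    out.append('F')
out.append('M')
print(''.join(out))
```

Execution trace: 'V' (try body) → 'J' (try body, no exception) → 'F' (finally) → 'M' (after the try/except). Output: VJFM

Answer: VJFM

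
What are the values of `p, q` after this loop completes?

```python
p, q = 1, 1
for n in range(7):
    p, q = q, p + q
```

Fibonacci: after 7 iterations
`p, q` takes the values: (1, 1) → (1, 2) → (2, 3) → (3, 5) → (5, 8) → (8, 13) → (13, 21) → (21, 34)

Answer: 21, 34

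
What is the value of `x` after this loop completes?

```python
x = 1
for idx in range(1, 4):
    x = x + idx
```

Start at 1, add 1 through 3
`x` takes the values: 1 → 2 → 4 → 7

Answer: 7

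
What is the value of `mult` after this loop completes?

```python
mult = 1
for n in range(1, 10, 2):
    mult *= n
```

Product of 1, 3, 5, ... up to 9
`mult` takes the values: 1 → 3 → 15 → 105 → 945

Answer: 945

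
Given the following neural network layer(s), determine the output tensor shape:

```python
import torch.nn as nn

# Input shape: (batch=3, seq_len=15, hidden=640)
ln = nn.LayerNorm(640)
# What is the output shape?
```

Input: (3, 15, 640) -> Output: (3, 15, 640)

Answer: (3, 15, 640)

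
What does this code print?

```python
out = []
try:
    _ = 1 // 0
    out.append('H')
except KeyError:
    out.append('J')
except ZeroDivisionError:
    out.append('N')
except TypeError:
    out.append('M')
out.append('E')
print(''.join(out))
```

Execution trace: 'N' (except ZeroDivisionError) → 'E' (after the try/except). Output: NE

Answer: NE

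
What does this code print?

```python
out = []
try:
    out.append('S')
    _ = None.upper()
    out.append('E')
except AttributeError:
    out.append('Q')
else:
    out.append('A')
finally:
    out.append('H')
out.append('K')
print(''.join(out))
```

Execution trace: 'S' (try body) → 'Q' (except AttributeError) → 'H' (finally) → 'K' (after the try/except). Output: SQHK

Answer: SQHK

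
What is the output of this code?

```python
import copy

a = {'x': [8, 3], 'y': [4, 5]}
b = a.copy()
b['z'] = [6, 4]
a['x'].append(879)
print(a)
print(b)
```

Key concept: shallow copy of dict with mutable values.
Step by step:
`a = {'x': [8, 3], 'y': [4, 5]}` → a = {'x': [8, 3], 'y': [4, 5]}
`b = a.copy()` → b = {'x': [8, 3], 'y': [4, 5]}
`b['z'] = [6, 4]` → b = {'x': [8, 3], 'y': [4, 5], 'z': [6, 4]}
`a['x'].append(879)` → a = {'x': [8, 3, 879], 'y': [4, 5]}; b = {'x': [8, 3, 879], 'y': [4, 5], 'z': [6, 4]}
`print(a)` → prints {'x': [8, 3, 879], 'y': [4, 5]}
`print(b)` → prints {'x': [8, 3, 879], 'y': [4, 5], 'z': [6, 4]}

Answer:
{'x': [8, 3, 879], 'y': [4, 5]}
{'x': [8, 3, 879], 'y': [4, 5], 'z': [6, 4]}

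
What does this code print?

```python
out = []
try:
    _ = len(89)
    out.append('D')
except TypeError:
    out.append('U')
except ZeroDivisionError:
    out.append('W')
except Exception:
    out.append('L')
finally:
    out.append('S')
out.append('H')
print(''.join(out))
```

Execution trace: 'U' (except TypeError) → 'S' (finally) → 'H' (after the try/except). Output: USH

Answer: USH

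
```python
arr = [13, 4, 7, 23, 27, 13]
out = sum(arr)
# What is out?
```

Trace:
`arr = [13, 4, 7, 23, 27, 13]` → arr = [13, 4, 7, 23, 27, 13]
`out = sum(arr)` → out = 87
So out = 87

Answer: 87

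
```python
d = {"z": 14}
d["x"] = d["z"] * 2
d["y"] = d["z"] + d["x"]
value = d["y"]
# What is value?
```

Trace:
`d = {"z": 14}` → d = {'z': 14}
`d["x"] = d["z"] * 2` → d = {'z': 14, 'x': 28}
`d["y"] = d["z"] + d["x"]` → d = {'z': 14, 'x': 28, 'y': 42}
`value = d["y"]` → value = 42
So value = 42

Answer: 42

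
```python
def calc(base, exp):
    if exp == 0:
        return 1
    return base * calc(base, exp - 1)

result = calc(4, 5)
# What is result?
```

calc(4, 5) = 4 * 4 * 4 * 4 * 4 = 1024

Answer: 1024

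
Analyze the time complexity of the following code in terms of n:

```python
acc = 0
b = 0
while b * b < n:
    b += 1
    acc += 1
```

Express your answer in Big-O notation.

Each loop level contributes: √n. Multiplying the contributions gives O(√n).

Answer: O(√n)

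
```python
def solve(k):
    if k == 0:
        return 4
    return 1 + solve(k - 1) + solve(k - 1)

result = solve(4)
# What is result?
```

solve(k) = 1 + 2·solve(k-1), solve(0)=4. Closed form: (4+1)·2^4 - 1 = 79.

Answer: 79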